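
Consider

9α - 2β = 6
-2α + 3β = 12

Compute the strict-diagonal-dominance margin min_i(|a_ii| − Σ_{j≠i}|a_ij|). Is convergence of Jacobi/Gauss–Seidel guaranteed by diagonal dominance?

row 1: |9| − (2) = 7
row 2: |3| − (2) = 1
minimum over rows = 1 → strictly diagonally dominant (convergence guaranteed)

1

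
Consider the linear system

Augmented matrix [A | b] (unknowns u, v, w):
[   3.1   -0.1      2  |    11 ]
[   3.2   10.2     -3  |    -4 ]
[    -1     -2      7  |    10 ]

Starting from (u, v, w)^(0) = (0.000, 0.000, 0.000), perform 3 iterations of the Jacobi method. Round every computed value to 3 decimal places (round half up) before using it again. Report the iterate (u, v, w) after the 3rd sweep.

(2.337, -0.676, 1.492)

Iteration 1:
  u = (11 - (-0.1)·0.000 - (2)·0.000) / (3.1) = 3.548
  v = (-4 - (3.2)·0.000 - (-3)·0.000) / (10.2) = -0.392
  w = (10 - (-1)·0.000 - (-2)·0.000) / (7) = 1.429
Iteration 2:
  u = (11 - (-0.1)·-0.392 - (2)·1.429) / (3.1) = 2.614
  v = (-4 - (3.2)·3.548 - (-3)·1.429) / (10.2) = -1.085
  w = (10 - (-1)·3.548 - (-2)·-0.392) / (7) = 1.823
Iteration 3:
  u = (11 - (-0.1)·-1.085 - (2)·1.823) / (3.1) = 2.337
  v = (-4 - (3.2)·2.614 - (-3)·1.823) / (10.2) = -0.676
  w = (10 - (-1)·2.614 - (-2)·-1.085) / (7) = 1.492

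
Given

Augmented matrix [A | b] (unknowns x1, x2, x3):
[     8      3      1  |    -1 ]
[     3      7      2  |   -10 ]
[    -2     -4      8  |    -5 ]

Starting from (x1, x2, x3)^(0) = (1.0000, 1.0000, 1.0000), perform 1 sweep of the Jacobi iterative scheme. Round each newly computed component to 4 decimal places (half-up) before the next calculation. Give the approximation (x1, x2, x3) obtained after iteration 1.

Iteration 1:
  x1 = (-1 - (3)·1.0000 - (1)·1.0000) / (8) = -0.6250
  x2 = (-10 - (3)·1.0000 - (2)·1.0000) / (7) = -2.1429
  x3 = (-5 - (-2)·1.0000 - (-4)·1.0000) / (8) = 0.1250

(-0.6250, -2.1429, 0.1250)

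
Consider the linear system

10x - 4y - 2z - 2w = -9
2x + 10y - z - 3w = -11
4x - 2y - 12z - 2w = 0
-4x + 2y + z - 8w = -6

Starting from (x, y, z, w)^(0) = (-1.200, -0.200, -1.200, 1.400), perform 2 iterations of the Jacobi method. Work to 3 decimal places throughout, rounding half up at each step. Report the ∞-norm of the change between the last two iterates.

0.188

Iteration 1:
  x = (-9 - (-4)·-0.200 - (-2)·-1.200 - (-2)·1.400) / (10) = -0.940
  y = (-11 - (2)·-1.200 - (-1)·-1.200 - (-3)·1.400) / (10) = -0.560
  z = (0 - (4)·-1.200 - (-2)·-0.200 - (-2)·1.400) / (-12) = -0.600
  w = (-6 - (-4)·-1.200 - (2)·-0.200 - (1)·-1.200) / (-8) = 1.150
Iteration 2:
  x = (-9 - (-4)·-0.560 - (-2)·-0.600 - (-2)·1.150) / (10) = -1.014
  y = (-11 - (2)·-0.940 - (-1)·-0.600 - (-3)·1.150) / (10) = -0.627
  z = (0 - (4)·-0.940 - (-2)·-0.560 - (-2)·1.150) / (-12) = -0.412
  w = (-6 - (-4)·-0.940 - (2)·-0.560 - (1)·-0.600) / (-8) = 1.005
Change: (-0.074, -0.067, 0.188, -0.145) → max |·| = 0.188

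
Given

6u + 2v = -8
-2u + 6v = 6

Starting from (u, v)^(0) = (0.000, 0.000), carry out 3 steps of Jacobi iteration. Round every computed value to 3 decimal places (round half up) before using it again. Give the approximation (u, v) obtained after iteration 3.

Iteration 1:
  u = (-8 - (2)·0.000) / (6) = -1.333
  v = (6 - (-2)·0.000) / (6) = 1.000
Iteration 2:
  u = (-8 - (2)·1.000) / (6) = -1.667
  v = (6 - (-2)·-1.333) / (6) = 0.556
Iteration 3:
  u = (-8 - (2)·0.556) / (6) = -1.519
  v = (6 - (-2)·-1.667) / (6) = 0.444

(-1.519, 0.444)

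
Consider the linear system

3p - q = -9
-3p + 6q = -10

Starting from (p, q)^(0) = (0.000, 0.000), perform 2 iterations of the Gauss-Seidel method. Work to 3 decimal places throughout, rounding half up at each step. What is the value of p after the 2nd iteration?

-4.056

Iteration 1:
  p = (-9 - (-1)·0.000) / (3) = -3.000
  q = (-10 - (-3)·-3.000) / (6) = -3.167
Iteration 2:
  p = (-9 - (-1)·-3.167) / (3) = -4.056
  q = (-10 - (-3)·-4.056) / (6) = -3.695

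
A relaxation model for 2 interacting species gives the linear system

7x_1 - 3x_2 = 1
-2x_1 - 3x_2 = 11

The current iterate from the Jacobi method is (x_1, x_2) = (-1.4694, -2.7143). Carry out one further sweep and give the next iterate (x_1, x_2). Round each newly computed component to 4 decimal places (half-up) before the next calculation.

One sweep:
  x_1 = (1 - (-3)·-2.7143) / (7) = -1.0204
  x_2 = (11 - (-2)·-1.4694) / (-3) = -2.6871

(-1.0204, -2.6871)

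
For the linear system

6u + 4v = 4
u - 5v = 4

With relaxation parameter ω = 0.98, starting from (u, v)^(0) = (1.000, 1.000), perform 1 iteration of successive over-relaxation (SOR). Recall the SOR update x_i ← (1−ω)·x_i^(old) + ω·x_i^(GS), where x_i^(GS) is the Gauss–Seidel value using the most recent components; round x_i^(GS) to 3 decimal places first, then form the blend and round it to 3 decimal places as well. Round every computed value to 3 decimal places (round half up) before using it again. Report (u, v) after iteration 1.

Iteration 1:
  u: GS value = (4 - (4)·1.000) / (6) = 0.000;  u ← (1−ω)·1.000 + ω·0.000 = 0.020
  v: GS value = (4 - (1)·0.020) / (-5) = -0.796;  v ← (1−ω)·1.000 + ω·-0.796 = -0.760

(0.020, -0.760)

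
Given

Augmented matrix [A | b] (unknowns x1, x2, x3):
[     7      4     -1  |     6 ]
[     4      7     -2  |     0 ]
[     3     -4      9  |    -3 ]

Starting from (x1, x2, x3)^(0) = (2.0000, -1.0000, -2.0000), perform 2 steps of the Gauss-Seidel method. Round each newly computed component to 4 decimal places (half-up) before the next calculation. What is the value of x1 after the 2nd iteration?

1.3771

Iteration 1:
  x1 = (6 - (4)·-1.0000 - (-1)·-2.0000) / (7) = 1.1429
  x2 = (0 - (4)·1.1429 - (-2)·-2.0000) / (7) = -1.2245
  x3 = (-3 - (3)·1.1429 - (-4)·-1.2245) / (9) = -1.2585
Iteration 2:
  x1 = (6 - (4)·-1.2245 - (-1)·-1.2585) / (7) = 1.3771
  x2 = (0 - (4)·1.3771 - (-2)·-1.2585) / (7) = -1.1465
  x3 = (-3 - (3)·1.3771 - (-4)·-1.1465) / (9) = -1.3019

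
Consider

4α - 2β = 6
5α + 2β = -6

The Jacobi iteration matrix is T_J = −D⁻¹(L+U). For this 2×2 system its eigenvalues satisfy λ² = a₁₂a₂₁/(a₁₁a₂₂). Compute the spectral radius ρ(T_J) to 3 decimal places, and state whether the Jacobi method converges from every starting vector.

1.118

a₁₂a₂₁/(a₁₁a₂₂) = (-2)·(5) / ((4)·(2)) = -1.250000
ρ = √|-1.250000| = √1.250000 = 1.118
ρ > 1, so Jacobi diverges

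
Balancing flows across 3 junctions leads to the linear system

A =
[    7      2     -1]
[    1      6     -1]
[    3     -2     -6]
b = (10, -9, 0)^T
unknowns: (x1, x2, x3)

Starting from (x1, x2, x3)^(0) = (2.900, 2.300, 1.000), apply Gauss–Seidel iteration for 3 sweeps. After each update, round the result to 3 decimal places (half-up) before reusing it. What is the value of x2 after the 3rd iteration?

-1.596

Iteration 1:
  x1 = (10 - (2)·2.300 - (-1)·1.000) / (7) = 0.914
  x2 = (-9 - (1)·0.914 - (-1)·1.000) / (6) = -1.486
  x3 = (0 - (3)·0.914 - (-2)·-1.486) / (-6) = 0.952
Iteration 2:
  x1 = (10 - (2)·-1.486 - (-1)·0.952) / (7) = 1.989
  x2 = (-9 - (1)·1.989 - (-1)·0.952) / (6) = -1.673
  x3 = (0 - (3)·1.989 - (-2)·-1.673) / (-6) = 1.552
Iteration 3:
  x1 = (10 - (2)·-1.673 - (-1)·1.552) / (7) = 2.128
  x2 = (-9 - (1)·2.128 - (-1)·1.552) / (6) = -1.596
  x3 = (0 - (3)·2.128 - (-2)·-1.596) / (-6) = 1.596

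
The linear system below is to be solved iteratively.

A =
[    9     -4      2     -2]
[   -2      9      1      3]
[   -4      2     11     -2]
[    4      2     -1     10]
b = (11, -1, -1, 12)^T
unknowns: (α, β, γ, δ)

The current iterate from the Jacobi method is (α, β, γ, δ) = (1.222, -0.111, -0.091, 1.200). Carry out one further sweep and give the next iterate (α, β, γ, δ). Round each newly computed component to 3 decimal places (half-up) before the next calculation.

One sweep:
  α = (11 - (-4)·-0.111 - (2)·-0.091 - (-2)·1.200) / (9) = 1.460
  β = (-1 - (-2)·1.222 - (1)·-0.091 - (3)·1.200) / (9) = -0.229
  γ = (-1 - (-4)·1.222 - (2)·-0.111 - (-2)·1.200) / (11) = 0.592
  δ = (12 - (4)·1.222 - (2)·-0.111 - (-1)·-0.091) / (10) = 0.724

(1.460, -0.229, 0.592, 0.724)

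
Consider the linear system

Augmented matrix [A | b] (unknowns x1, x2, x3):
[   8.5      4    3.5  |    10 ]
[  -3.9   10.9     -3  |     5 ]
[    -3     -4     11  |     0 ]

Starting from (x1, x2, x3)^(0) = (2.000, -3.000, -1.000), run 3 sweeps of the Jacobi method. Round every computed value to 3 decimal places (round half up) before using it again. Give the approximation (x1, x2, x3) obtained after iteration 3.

(0.055, 1.124, 0.769)

Iteration 1:
  x1 = (10 - (4)·-3.000 - (3.5)·-1.000) / (8.5) = 3.000
  x2 = (5 - (-3.9)·2.000 - (-3)·-1.000) / (10.9) = 0.899
  x3 = (0 - (-3)·2.000 - (-4)·-3.000) / (11) = -0.545
Iteration 2:
  x1 = (10 - (4)·0.899 - (3.5)·-0.545) / (8.5) = 0.978
  x2 = (5 - (-3.9)·3.000 - (-3)·-0.545) / (10.9) = 1.382
  x3 = (0 - (-3)·3.000 - (-4)·0.899) / (11) = 1.145
Iteration 3:
  x1 = (10 - (4)·1.382 - (3.5)·1.145) / (8.5) = 0.055
  x2 = (5 - (-3.9)·0.978 - (-3)·1.145) / (10.9) = 1.124
  x3 = (0 - (-3)·0.978 - (-4)·1.382) / (11) = 0.769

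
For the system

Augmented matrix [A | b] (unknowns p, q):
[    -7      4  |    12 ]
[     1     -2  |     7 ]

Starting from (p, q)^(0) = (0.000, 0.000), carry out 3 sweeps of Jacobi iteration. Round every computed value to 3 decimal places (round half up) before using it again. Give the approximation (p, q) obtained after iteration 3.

Iteration 1:
  p = (12 - (4)·0.000) / (-7) = -1.714
  q = (7 - (1)·0.000) / (-2) = -3.500
Iteration 2:
  p = (12 - (4)·-3.500) / (-7) = -3.714
  q = (7 - (1)·-1.714) / (-2) = -4.357
Iteration 3:
  p = (12 - (4)·-4.357) / (-7) = -4.204
  q = (7 - (1)·-3.714) / (-2) = -5.357

(-4.204, -5.357)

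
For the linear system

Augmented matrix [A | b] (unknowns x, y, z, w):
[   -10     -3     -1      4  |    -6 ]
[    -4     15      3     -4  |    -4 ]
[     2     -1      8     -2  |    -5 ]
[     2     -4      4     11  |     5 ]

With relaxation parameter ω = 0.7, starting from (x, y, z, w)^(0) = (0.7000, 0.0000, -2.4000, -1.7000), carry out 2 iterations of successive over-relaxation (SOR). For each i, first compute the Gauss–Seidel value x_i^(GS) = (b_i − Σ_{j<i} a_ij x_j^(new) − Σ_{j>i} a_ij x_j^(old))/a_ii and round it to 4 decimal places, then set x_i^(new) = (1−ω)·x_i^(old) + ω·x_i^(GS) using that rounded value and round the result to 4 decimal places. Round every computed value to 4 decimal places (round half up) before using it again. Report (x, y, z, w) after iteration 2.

Iteration 1:
  x: GS value = (-6 - (-3)·0.0000 - (-1)·-2.4000 - (4)·-1.7000) / (-10) = 0.1600;  x ← (1−ω)·0.7000 + ω·0.1600 = 0.3220
  y: GS value = (-4 - (-4)·0.3220 - (3)·-2.4000 - (-4)·-1.7000) / (15) = -0.1541;  y ← (1−ω)·0.0000 + ω·-0.1541 = -0.1079
  z: GS value = (-5 - (2)·0.3220 - (-1)·-0.1079 - (-2)·-1.7000) / (8) = -1.1440;  z ← (1−ω)·-2.4000 + ω·-1.1440 = -1.5208
  w: GS value = (5 - (2)·0.3220 - (-4)·-0.1079 - (4)·-1.5208) / (11) = 0.9098;  w ← (1−ω)·-1.7000 + ω·0.9098 = 0.1269
Iteration 2:
  x: GS value = (-6 - (-3)·-0.1079 - (-1)·-1.5208 - (4)·0.1269) / (-10) = 0.8352;  x ← (1−ω)·0.3220 + ω·0.8352 = 0.6812
  y: GS value = (-4 - (-4)·0.6812 - (3)·-1.5208 - (-4)·0.1269) / (15) = 0.2530;  y ← (1−ω)·-0.1079 + ω·0.2530 = 0.1447
  z: GS value = (-5 - (2)·0.6812 - (-1)·0.1447 - (-2)·0.1269) / (8) = -0.7455;  z ← (1−ω)·-1.5208 + ω·-0.7455 = -0.9781
  w: GS value = (5 - (2)·0.6812 - (-4)·0.1447 - (4)·-0.9781) / (11) = 0.7390;  w ← (1−ω)·0.1269 + ω·0.7390 = 0.5554

(0.6812, 0.1447, -0.9781, 0.5554)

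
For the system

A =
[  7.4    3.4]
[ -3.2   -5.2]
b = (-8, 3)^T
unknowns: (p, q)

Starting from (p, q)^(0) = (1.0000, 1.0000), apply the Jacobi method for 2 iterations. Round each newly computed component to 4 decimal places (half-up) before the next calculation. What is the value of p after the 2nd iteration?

-0.5333

Iteration 1:
  p = (-8 - (3.4)·1.0000) / (7.4) = -1.5405
  q = (3 - (-3.2)·1.0000) / (-5.2) = -1.1923
Iteration 2:
  p = (-8 - (3.4)·-1.1923) / (7.4) = -0.5333
  q = (3 - (-3.2)·-1.5405) / (-5.2) = 0.3711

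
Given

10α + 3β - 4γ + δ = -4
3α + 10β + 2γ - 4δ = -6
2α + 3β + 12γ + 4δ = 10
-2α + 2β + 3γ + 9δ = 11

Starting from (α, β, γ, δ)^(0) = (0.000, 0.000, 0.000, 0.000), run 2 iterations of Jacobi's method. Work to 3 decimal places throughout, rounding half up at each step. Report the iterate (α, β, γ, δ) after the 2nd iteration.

(-0.009, -0.158, 0.643, 0.989)

Iteration 1:
  α = (-4 - (3)·0.000 - (-4)·0.000 - (1)·0.000) / (10) = -0.400
  β = (-6 - (3)·0.000 - (2)·0.000 - (-4)·0.000) / (10) = -0.600
  γ = (10 - (2)·0.000 - (3)·0.000 - (4)·0.000) / (12) = 0.833
  δ = (11 - (-2)·0.000 - (2)·0.000 - (3)·0.000) / (9) = 1.222
Iteration 2:
  α = (-4 - (3)·-0.600 - (-4)·0.833 - (1)·1.222) / (10) = -0.009
  β = (-6 - (3)·-0.400 - (2)·0.833 - (-4)·1.222) / (10) = -0.158
  γ = (10 - (2)·-0.400 - (3)·-0.600 - (4)·1.222) / (12) = 0.643
  δ = (11 - (-2)·-0.400 - (2)·-0.600 - (3)·0.833) / (9) = 0.989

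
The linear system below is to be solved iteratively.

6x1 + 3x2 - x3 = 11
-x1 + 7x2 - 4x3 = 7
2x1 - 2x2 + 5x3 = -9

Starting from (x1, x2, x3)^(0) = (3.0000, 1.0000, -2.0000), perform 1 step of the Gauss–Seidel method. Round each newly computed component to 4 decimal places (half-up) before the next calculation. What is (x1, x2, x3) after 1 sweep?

Iteration 1:
  x1 = (11 - (3)·1.0000 - (-1)·-2.0000) / (6) = 1.0000
  x2 = (7 - (-1)·1.0000 - (-4)·-2.0000) / (7) = 0.0000
  x3 = (-9 - (2)·1.0000 - (-2)·0.0000) / (5) = -2.2000

(1.0000, 0.0000, -2.2000)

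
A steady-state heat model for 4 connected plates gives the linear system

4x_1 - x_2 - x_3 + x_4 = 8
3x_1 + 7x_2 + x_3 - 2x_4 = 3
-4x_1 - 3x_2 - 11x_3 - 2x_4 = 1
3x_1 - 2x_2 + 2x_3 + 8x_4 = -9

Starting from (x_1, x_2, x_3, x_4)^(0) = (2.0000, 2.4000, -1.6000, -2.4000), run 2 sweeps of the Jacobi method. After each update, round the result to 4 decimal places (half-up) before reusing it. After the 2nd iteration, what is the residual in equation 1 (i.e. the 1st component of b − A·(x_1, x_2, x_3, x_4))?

1.6027

Iteration 1:
  x_1 = (8 - (-1)·2.4000 - (-1)·-1.6000 - (1)·-2.4000) / (4) = 2.8000
  x_2 = (3 - (3)·2.0000 - (1)·-1.6000 - (-2)·-2.4000) / (7) = -0.8857
  x_3 = (1 - (-4)·2.0000 - (-3)·2.4000 - (-2)·-2.4000) / (-11) = -1.0364
  x_4 = (-9 - (3)·2.0000 - (-2)·2.4000 - (2)·-1.6000) / (8) = -0.8750
Iteration 2:
  x_1 = (8 - (-1)·-0.8857 - (-1)·-1.0364 - (1)·-0.8750) / (4) = 1.7382
  x_2 = (3 - (3)·2.8000 - (1)·-1.0364 - (-2)·-0.8750) / (7) = -0.8734
  x_3 = (1 - (-4)·2.8000 - (-3)·-0.8857 - (-2)·-0.8750) / (-11) = -0.7084
  x_4 = (-9 - (3)·2.8000 - (-2)·-0.8857 - (2)·-1.0364) / (8) = -2.1373
Residual b − A·x = (1.6027, 0.3330, -6.7344, 2.5538)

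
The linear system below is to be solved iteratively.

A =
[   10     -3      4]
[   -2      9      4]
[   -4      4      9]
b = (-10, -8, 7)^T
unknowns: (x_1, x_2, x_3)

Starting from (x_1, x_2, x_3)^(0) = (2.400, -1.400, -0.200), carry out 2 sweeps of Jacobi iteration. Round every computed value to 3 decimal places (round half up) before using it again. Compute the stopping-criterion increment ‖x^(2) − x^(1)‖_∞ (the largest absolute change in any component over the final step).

2.166

Iteration 1:
  x_1 = (-10 - (-3)·-1.400 - (4)·-0.200) / (10) = -1.340
  x_2 = (-8 - (-2)·2.400 - (4)·-0.200) / (9) = -0.267
  x_3 = (7 - (-4)·2.400 - (4)·-1.400) / (9) = 2.467
Iteration 2:
  x_1 = (-10 - (-3)·-0.267 - (4)·2.467) / (10) = -2.067
  x_2 = (-8 - (-2)·-1.340 - (4)·2.467) / (9) = -2.283
  x_3 = (7 - (-4)·-1.340 - (4)·-0.267) / (9) = 0.301
Change: (-0.727, -2.016, -2.166) → max |·| = 2.166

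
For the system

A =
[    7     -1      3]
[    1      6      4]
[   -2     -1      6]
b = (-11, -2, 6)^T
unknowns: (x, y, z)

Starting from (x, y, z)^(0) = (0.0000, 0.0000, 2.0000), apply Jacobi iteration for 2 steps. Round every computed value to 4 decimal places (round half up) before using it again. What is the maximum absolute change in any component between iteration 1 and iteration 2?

1.0873

Iteration 1:
  x = (-11 - (-1)·0.0000 - (3)·2.0000) / (7) = -2.4286
  y = (-2 - (1)·0.0000 - (4)·2.0000) / (6) = -1.6667
  z = (6 - (-2)·0.0000 - (-1)·0.0000) / (6) = 1.0000
Iteration 2:
  x = (-11 - (-1)·-1.6667 - (3)·1.0000) / (7) = -2.2381
  y = (-2 - (1)·-2.4286 - (4)·1.0000) / (6) = -0.5952
  z = (6 - (-2)·-2.4286 - (-1)·-1.6667) / (6) = -0.0873
Change: (0.1905, 1.0715, -1.0873) → max |·| = 1.0873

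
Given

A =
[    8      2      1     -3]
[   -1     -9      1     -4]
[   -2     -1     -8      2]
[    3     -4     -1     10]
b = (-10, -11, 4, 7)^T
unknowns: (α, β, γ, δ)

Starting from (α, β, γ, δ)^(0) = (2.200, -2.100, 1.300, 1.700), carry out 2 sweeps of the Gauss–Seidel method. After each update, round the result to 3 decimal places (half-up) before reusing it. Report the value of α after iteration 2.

Iteration 1:
  α = (-10 - (2)·-2.100 - (1)·1.300 - (-3)·1.700) / (8) = -0.250
  β = (-11 - (-1)·-0.250 - (1)·1.300 - (-4)·1.700) / (-9) = 0.639
  γ = (4 - (-2)·-0.250 - (-1)·0.639 - (2)·1.700) / (-8) = -0.092
  δ = (7 - (3)·-0.250 - (-4)·0.639 - (-1)·-0.092) / (10) = 1.021
Iteration 2:
  α = (-10 - (2)·0.639 - (1)·-0.092 - (-3)·1.021) / (8) = -1.015
  β = (-11 - (-1)·-1.015 - (1)·-0.092 - (-4)·1.021) / (-9) = 0.871
  γ = (4 - (-2)·-1.015 - (-1)·0.871 - (2)·1.021) / (-8) = -0.100
  δ = (7 - (3)·-1.015 - (-4)·0.871 - (-1)·-0.100) / (10) = 1.343

-1.015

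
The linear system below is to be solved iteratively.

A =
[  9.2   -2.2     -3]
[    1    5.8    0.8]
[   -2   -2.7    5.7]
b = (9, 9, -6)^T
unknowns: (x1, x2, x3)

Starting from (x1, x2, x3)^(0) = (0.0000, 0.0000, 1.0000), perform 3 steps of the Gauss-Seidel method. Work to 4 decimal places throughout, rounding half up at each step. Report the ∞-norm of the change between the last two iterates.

0.0536

Iteration 1:
  x1 = (9 - (-2.2)·0.0000 - (-3)·1.0000) / (9.2) = 1.3043
  x2 = (9 - (1)·1.3043 - (0.8)·1.0000) / (5.8) = 1.1889
  x3 = (-6 - (-2)·1.3043 - (-2.7)·1.1889) / (5.7) = -0.0318
Iteration 2:
  x1 = (9 - (-2.2)·1.1889 - (-3)·-0.0318) / (9.2) = 1.2522
  x2 = (9 - (1)·1.2522 - (0.8)·-0.0318) / (5.8) = 1.3402
  x3 = (-6 - (-2)·1.2522 - (-2.7)·1.3402) / (5.7) = 0.0216
Iteration 3:
  x1 = (9 - (-2.2)·1.3402 - (-3)·0.0216) / (9.2) = 1.3058
  x2 = (9 - (1)·1.3058 - (0.8)·0.0216) / (5.8) = 1.3236
  x3 = (-6 - (-2)·1.3058 - (-2.7)·1.3236) / (5.7) = 0.0325
Change: (0.0536, -0.0166, 0.0109) → max |·| = 0.0536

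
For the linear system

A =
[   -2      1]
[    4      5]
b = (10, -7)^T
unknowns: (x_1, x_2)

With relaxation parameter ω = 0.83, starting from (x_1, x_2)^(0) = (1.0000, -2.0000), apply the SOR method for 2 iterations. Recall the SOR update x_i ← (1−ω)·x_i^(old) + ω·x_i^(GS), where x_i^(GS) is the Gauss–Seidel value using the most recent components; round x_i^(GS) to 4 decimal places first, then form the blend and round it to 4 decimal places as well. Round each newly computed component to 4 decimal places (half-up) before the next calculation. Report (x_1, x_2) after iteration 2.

Iteration 1:
  x_1: GS value = (10 - (1)·-2.0000) / (-2) = -6.0000;  x_1 ← (1−ω)·1.0000 + ω·-6.0000 = -4.8100
  x_2: GS value = (-7 - (4)·-4.8100) / (5) = 2.4480;  x_2 ← (1−ω)·-2.0000 + ω·2.4480 = 1.6918
Iteration 2:
  x_1: GS value = (10 - (1)·1.6918) / (-2) = -4.1541;  x_1 ← (1−ω)·-4.8100 + ω·-4.1541 = -4.2656
  x_2: GS value = (-7 - (4)·-4.2656) / (5) = 2.0125;  x_2 ← (1−ω)·1.6918 + ω·2.0125 = 1.9580

(-4.2656, 1.9580)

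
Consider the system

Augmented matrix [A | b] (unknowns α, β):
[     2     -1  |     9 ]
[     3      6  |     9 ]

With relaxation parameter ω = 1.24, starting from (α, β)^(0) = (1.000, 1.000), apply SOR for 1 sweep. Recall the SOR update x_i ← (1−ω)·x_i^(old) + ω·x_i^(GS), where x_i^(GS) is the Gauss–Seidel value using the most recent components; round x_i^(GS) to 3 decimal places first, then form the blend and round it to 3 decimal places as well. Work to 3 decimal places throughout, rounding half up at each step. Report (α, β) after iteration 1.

Iteration 1:
  α: GS value = (9 - (-1)·1.000) / (2) = 5.000;  α ← (1−ω)·1.000 + ω·5.000 = 5.960
  β: GS value = (9 - (3)·5.960) / (6) = -1.480;  β ← (1−ω)·1.000 + ω·-1.480 = -2.075

(5.960, -2.075)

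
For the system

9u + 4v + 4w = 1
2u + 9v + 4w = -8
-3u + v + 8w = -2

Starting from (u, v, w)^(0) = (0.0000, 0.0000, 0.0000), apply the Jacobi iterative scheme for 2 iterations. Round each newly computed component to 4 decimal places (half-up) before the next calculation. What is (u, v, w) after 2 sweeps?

(0.6173, -0.8025, -0.0972)

Iteration 1:
  u = (1 - (4)·0.0000 - (4)·0.0000) / (9) = 0.1111
  v = (-8 - (2)·0.0000 - (4)·0.0000) / (9) = -0.8889
  w = (-2 - (-3)·0.0000 - (1)·0.0000) / (8) = -0.2500
Iteration 2:
  u = (1 - (4)·-0.8889 - (4)·-0.2500) / (9) = 0.6173
  v = (-8 - (2)·0.1111 - (4)·-0.2500) / (9) = -0.8025
  w = (-2 - (-3)·0.1111 - (1)·-0.8889) / (8) = -0.0972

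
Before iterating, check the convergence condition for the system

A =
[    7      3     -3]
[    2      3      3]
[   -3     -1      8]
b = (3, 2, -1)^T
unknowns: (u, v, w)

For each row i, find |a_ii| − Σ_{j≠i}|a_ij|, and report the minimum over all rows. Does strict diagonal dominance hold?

row 1: |7| − (3+3) = 1
row 2: |3| − (2+3) = -2
row 3: |8| − (3+1) = 4
minimum over rows = -2 → not strictly diagonally dominant

-2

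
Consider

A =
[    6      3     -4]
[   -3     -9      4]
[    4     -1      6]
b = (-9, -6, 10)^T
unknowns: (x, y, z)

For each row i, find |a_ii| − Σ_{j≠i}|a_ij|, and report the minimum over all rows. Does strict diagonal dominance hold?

row 1: |6| − (3+4) = -1
row 2: |-9| − (3+4) = 2
row 3: |6| − (4+1) = 1
minimum over rows = -1 → not strictly diagonally dominant

-1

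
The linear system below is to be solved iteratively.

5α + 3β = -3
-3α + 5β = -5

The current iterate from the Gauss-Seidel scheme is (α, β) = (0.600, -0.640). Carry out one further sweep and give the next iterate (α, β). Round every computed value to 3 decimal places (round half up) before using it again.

One sweep:
  α = (-3 - (3)·-0.640) / (5) = -0.216
  β = (-5 - (-3)·-0.216) / (5) = -1.130

(-0.216, -1.130)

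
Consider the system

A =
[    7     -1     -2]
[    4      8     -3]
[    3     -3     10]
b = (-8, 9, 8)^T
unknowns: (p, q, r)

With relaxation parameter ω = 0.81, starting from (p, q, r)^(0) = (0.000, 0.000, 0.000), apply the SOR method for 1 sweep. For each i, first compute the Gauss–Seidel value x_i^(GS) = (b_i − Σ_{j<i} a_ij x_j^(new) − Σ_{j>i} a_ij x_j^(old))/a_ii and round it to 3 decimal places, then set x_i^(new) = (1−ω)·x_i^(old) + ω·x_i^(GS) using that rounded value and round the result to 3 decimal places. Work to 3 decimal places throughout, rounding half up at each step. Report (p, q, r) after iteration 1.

(-0.926, 1.286, 1.186)

Iteration 1:
  p: GS value = (-8 - (-1)·0.000 - (-2)·0.000) / (7) = -1.143;  p ← (1−ω)·0.000 + ω·-1.143 = -0.926
  q: GS value = (9 - (4)·-0.926 - (-3)·0.000) / (8) = 1.588;  q ← (1−ω)·0.000 + ω·1.588 = 1.286
  r: GS value = (8 - (3)·-0.926 - (-3)·1.286) / (10) = 1.464;  r ← (1−ω)·0.000 + ω·1.464 = 1.186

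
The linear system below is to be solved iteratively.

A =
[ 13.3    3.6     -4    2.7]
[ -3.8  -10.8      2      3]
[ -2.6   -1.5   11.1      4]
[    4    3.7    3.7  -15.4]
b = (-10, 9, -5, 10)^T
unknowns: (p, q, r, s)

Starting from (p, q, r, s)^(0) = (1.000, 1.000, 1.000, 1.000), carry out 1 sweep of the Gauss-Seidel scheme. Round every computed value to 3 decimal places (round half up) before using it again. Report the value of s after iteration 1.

Iteration 1:
  p = (-10 - (3.6)·1.000 - (-4)·1.000 - (2.7)·1.000) / (13.3) = -0.925
  q = (9 - (-3.8)·-0.925 - (2)·1.000 - (3)·1.000) / (-10.8) = -0.045
  r = (-5 - (-2.6)·-0.925 - (-1.5)·-0.045 - (4)·1.000) / (11.1) = -1.034
  s = (10 - (4)·-0.925 - (3.7)·-0.045 - (3.7)·-1.034) / (-15.4) = -1.149

-1.149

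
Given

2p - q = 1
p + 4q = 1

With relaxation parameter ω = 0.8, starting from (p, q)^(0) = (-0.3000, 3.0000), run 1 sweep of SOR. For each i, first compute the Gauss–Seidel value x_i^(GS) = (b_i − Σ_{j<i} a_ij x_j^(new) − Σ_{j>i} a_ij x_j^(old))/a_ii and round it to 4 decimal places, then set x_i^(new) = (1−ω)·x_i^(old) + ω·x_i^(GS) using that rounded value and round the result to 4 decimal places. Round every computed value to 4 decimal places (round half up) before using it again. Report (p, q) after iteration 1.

(1.5400, 0.4920)

Iteration 1:
  p: GS value = (1 - (-1)·3.0000) / (2) = 2.0000;  p ← (1−ω)·-0.3000 + ω·2.0000 = 1.5400
  q: GS value = (1 - (1)·1.5400) / (4) = -0.1350;  q ← (1−ω)·3.0000 + ω·-0.1350 = 0.4920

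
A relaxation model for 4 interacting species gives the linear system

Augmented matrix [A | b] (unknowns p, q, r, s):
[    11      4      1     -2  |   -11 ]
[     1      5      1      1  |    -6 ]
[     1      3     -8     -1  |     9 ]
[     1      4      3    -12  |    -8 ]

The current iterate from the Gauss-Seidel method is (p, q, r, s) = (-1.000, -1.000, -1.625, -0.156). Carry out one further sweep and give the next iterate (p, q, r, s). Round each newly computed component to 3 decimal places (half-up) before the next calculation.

(-0.517, -0.740, -1.448, 0.015)

One sweep:
  p = (-11 - (4)·-1.000 - (1)·-1.625 - (-2)·-0.156) / (11) = -0.517
  q = (-6 - (1)·-0.517 - (1)·-1.625 - (1)·-0.156) / (5) = -0.740
  r = (9 - (1)·-0.517 - (3)·-0.740 - (-1)·-0.156) / (-8) = -1.448
  s = (-8 - (1)·-0.517 - (4)·-0.740 - (3)·-1.448) / (-12) = 0.015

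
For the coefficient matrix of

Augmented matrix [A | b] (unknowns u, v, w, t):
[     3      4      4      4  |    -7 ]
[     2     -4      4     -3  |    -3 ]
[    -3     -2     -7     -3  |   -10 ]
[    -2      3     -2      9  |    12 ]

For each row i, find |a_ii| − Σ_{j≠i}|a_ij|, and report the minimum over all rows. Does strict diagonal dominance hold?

-9

row 1: |3| − (4+4+4) = -9
row 2: |-4| − (2+4+3) = -5
row 3: |-7| − (3+2+3) = -1
row 4: |9| − (2+3+2) = 2
minimum over rows = -9 → not strictly diagonally dominant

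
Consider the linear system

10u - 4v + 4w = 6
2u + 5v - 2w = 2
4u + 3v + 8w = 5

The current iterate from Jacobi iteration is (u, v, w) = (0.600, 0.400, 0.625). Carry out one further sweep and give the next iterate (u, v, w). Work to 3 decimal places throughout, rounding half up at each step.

(0.510, 0.410, 0.175)

One sweep:
  u = (6 - (-4)·0.400 - (4)·0.625) / (10) = 0.510
  v = (2 - (2)·0.600 - (-2)·0.625) / (5) = 0.410
  w = (5 - (4)·0.600 - (3)·0.400) / (8) = 0.175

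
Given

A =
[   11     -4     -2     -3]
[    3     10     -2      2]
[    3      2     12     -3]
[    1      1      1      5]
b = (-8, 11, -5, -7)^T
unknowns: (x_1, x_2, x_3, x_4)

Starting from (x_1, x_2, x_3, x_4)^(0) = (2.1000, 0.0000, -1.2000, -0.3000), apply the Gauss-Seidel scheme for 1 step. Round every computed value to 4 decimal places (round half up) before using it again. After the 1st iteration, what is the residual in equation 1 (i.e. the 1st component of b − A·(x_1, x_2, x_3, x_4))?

3.2772

Iteration 1:
  x_1 = (-8 - (-4)·0.0000 - (-2)·-1.2000 - (-3)·-0.3000) / (11) = -1.0273
  x_2 = (11 - (3)·-1.0273 - (-2)·-1.2000 - (2)·-0.3000) / (10) = 1.2282
  x_3 = (-5 - (3)·-1.0273 - (2)·1.2282 - (-3)·-0.3000) / (12) = -0.4395
  x_4 = (-7 - (1)·-1.0273 - (1)·1.2282 - (1)·-0.4395) / (5) = -1.3523
Residual b − A·x = (3.2772, 3.6255, -3.1574, 0.0001)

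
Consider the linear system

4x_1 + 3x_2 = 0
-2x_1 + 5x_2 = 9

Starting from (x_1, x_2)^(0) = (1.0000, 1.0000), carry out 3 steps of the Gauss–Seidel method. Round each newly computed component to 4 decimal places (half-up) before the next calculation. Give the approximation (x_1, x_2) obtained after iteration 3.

Iteration 1:
  x_1 = (0 - (3)·1.0000) / (4) = -0.7500
  x_2 = (9 - (-2)·-0.7500) / (5) = 1.5000
Iteration 2:
  x_1 = (0 - (3)·1.5000) / (4) = -1.1250
  x_2 = (9 - (-2)·-1.1250) / (5) = 1.3500
Iteration 3:
  x_1 = (0 - (3)·1.3500) / (4) = -1.0125
  x_2 = (9 - (-2)·-1.0125) / (5) = 1.3950

(-1.0125, 1.3950)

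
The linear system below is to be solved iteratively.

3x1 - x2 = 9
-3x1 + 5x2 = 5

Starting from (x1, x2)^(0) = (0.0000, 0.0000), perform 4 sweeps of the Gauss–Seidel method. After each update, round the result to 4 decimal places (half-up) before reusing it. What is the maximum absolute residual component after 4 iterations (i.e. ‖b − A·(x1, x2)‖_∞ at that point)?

Iteration 1:
  x1 = (9 - (-1)·0.0000) / (3) = 3.0000
  x2 = (5 - (-3)·3.0000) / (5) = 2.8000
Iteration 2:
  x1 = (9 - (-1)·2.8000) / (3) = 3.9333
  x2 = (5 - (-3)·3.9333) / (5) = 3.3600
Iteration 3:
  x1 = (9 - (-1)·3.3600) / (3) = 4.1200
  x2 = (5 - (-3)·4.1200) / (5) = 3.4720
Iteration 4:
  x1 = (9 - (-1)·3.4720) / (3) = 4.1573
  x2 = (5 - (-3)·4.1573) / (5) = 3.4944
Residual b − A·x = (0.0225, -0.0001); ∞-norm = 0.0225

0.0225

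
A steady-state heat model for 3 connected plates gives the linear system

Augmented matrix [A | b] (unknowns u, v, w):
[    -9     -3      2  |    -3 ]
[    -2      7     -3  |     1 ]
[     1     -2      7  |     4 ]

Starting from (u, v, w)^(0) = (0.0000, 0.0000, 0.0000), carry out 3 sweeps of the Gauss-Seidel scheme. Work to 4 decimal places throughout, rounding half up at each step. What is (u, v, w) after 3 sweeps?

(0.3114, 0.5152, 0.6741)

Iteration 1:
  u = (-3 - (-3)·0.0000 - (2)·0.0000) / (-9) = 0.3333
  v = (1 - (-2)·0.3333 - (-3)·0.0000) / (7) = 0.2381
  w = (4 - (1)·0.3333 - (-2)·0.2381) / (7) = 0.5918
Iteration 2:
  u = (-3 - (-3)·0.2381 - (2)·0.5918) / (-9) = 0.3855
  v = (1 - (-2)·0.3855 - (-3)·0.5918) / (7) = 0.5066
  w = (4 - (1)·0.3855 - (-2)·0.5066) / (7) = 0.6611
Iteration 3:
  u = (-3 - (-3)·0.5066 - (2)·0.6611) / (-9) = 0.3114
  v = (1 - (-2)·0.3114 - (-3)·0.6611) / (7) = 0.5152
  w = (4 - (1)·0.3114 - (-2)·0.5152) / (7) = 0.6741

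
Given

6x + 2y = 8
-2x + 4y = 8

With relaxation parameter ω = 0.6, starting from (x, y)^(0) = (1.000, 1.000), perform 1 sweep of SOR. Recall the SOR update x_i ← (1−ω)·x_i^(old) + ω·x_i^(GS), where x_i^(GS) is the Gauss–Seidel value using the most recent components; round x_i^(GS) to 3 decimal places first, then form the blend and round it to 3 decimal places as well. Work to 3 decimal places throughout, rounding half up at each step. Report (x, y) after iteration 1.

(1.000, 1.900)

Iteration 1:
  x: GS value = (8 - (2)·1.000) / (6) = 1.000;  x ← (1−ω)·1.000 + ω·1.000 = 1.000
  y: GS value = (8 - (-2)·1.000) / (4) = 2.500;  y ← (1−ω)·1.000 + ω·2.500 = 1.900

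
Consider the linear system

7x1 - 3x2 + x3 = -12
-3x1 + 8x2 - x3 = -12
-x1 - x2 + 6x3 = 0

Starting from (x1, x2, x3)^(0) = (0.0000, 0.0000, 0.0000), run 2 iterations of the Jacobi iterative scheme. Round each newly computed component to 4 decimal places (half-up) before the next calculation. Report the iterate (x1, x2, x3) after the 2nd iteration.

(-2.3571, -2.1429, -0.5357)

Iteration 1:
  x1 = (-12 - (-3)·0.0000 - (1)·0.0000) / (7) = -1.7143
  x2 = (-12 - (-3)·0.0000 - (-1)·0.0000) / (8) = -1.5000
  x3 = (0 - (-1)·0.0000 - (-1)·0.0000) / (6) = 0.0000
Iteration 2:
  x1 = (-12 - (-3)·-1.5000 - (1)·0.0000) / (7) = -2.3571
  x2 = (-12 - (-3)·-1.7143 - (-1)·0.0000) / (8) = -2.1429
  x3 = (0 - (-1)·-1.7143 - (-1)·-1.5000) / (6) = -0.5357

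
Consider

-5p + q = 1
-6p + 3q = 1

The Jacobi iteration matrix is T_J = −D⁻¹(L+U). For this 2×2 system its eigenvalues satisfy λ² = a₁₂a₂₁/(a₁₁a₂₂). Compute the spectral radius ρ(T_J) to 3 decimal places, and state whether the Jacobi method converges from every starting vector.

a₁₂a₂₁/(a₁₁a₂₂) = (1)·(-6) / ((-5)·(3)) = 0.400000
ρ = √|0.400000| = √0.400000 = 0.632
ρ < 1, so Jacobi converges

0.632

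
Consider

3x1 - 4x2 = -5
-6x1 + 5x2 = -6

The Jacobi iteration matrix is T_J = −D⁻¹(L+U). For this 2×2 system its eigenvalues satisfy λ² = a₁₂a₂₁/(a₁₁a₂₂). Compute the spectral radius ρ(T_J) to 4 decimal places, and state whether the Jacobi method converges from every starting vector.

a₁₂a₂₁/(a₁₁a₂₂) = (-4)·(-6) / ((3)·(5)) = 1.600000
ρ = √|1.600000| = √1.600000 = 1.2649
ρ > 1, so Jacobi diverges

1.2649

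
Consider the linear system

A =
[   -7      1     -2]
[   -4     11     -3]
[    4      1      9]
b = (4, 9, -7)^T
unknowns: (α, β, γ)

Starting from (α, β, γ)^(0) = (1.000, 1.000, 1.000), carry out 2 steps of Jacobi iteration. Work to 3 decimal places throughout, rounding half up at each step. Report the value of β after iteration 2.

Iteration 1:
  α = (4 - (1)·1.000 - (-2)·1.000) / (-7) = -0.714
  β = (9 - (-4)·1.000 - (-3)·1.000) / (11) = 1.455
  γ = (-7 - (4)·1.000 - (1)·1.000) / (9) = -1.333
Iteration 2:
  α = (4 - (1)·1.455 - (-2)·-1.333) / (-7) = 0.017
  β = (9 - (-4)·-0.714 - (-3)·-1.333) / (11) = 0.195
  γ = (-7 - (4)·-0.714 - (1)·1.455) / (9) = -0.622

0.195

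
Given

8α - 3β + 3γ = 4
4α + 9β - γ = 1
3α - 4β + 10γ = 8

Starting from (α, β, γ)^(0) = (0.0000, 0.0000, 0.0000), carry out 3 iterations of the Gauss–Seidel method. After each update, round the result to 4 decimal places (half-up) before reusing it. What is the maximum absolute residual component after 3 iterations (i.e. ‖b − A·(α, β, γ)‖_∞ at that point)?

0.0325

Iteration 1:
  α = (4 - (-3)·0.0000 - (3)·0.0000) / (8) = 0.5000
  β = (1 - (4)·0.5000 - (-1)·0.0000) / (9) = -0.1111
  γ = (8 - (3)·0.5000 - (-4)·-0.1111) / (10) = 0.6056
Iteration 2:
  α = (4 - (-3)·-0.1111 - (3)·0.6056) / (8) = 0.2312
  β = (1 - (4)·0.2312 - (-1)·0.6056) / (9) = 0.0756
  γ = (8 - (3)·0.2312 - (-4)·0.0756) / (10) = 0.7609
Iteration 3:
  α = (4 - (-3)·0.0756 - (3)·0.7609) / (8) = 0.2430
  β = (1 - (4)·0.2430 - (-1)·0.7609) / (9) = 0.0877
  γ = (8 - (3)·0.2430 - (-4)·0.0877) / (10) = 0.7622
Residual b − A·x = (0.0325, 0.0009, -0.0002); ∞-norm = 0.0325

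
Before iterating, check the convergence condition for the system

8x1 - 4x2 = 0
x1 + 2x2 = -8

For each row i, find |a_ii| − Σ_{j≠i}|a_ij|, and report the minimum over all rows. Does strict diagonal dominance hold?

row 1: |8| − (4) = 4
row 2: |2| − (1) = 1
minimum over rows = 1 → strictly diagonally dominant (convergence guaranteed)

1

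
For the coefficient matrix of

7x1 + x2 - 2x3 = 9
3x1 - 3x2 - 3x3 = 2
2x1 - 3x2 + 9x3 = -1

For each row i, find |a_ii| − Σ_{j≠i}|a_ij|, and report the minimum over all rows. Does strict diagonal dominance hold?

-3

row 1: |7| − (1+2) = 4
row 2: |-3| − (3+3) = -3
row 3: |9| − (2+3) = 4
minimum over rows = -3 → not strictly diagonally dominant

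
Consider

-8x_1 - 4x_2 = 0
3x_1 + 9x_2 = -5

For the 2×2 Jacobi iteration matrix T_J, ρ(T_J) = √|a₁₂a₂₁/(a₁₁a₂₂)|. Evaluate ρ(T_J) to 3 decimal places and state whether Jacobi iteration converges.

0.408

a₁₂a₂₁/(a₁₁a₂₂) = (-4)·(3) / ((-8)·(9)) = 0.166667
ρ = √|0.166667| = √0.166667 = 0.408
ρ < 1, so Jacobi converges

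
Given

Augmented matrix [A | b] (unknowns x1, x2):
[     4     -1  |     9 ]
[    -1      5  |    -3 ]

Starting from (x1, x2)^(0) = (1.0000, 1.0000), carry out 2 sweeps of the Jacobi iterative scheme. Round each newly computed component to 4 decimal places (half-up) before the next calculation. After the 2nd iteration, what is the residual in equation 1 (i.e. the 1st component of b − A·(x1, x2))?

Iteration 1:
  x1 = (9 - (-1)·1.0000) / (4) = 2.5000
  x2 = (-3 - (-1)·1.0000) / (5) = -0.4000
Iteration 2:
  x1 = (9 - (-1)·-0.4000) / (4) = 2.1500
  x2 = (-3 - (-1)·2.5000) / (5) = -0.1000
Residual b − A·x = (0.3000, -0.3500)

0.3000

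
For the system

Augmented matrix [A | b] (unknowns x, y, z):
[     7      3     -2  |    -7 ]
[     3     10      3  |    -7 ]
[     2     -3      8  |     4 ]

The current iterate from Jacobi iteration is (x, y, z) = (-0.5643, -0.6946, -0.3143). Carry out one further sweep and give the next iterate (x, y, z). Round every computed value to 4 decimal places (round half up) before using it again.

(-0.7921, -0.4364, 0.3806)

One sweep:
  x = (-7 - (3)·-0.6946 - (-2)·-0.3143) / (7) = -0.7921
  y = (-7 - (3)·-0.5643 - (3)·-0.3143) / (10) = -0.4364
  z = (4 - (2)·-0.5643 - (-3)·-0.6946) / (8) = 0.3806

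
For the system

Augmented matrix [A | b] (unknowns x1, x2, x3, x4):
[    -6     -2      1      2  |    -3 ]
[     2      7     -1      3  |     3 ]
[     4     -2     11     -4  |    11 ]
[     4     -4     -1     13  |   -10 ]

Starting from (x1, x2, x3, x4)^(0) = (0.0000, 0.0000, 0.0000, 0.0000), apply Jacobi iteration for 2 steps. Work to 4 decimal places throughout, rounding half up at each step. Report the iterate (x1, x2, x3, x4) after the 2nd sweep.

(0.2674, 0.7582, 0.6164, -0.7143)

Iteration 1:
  x1 = (-3 - (-2)·0.0000 - (1)·0.0000 - (2)·0.0000) / (-6) = 0.5000
  x2 = (3 - (2)·0.0000 - (-1)·0.0000 - (3)·0.0000) / (7) = 0.4286
  x3 = (11 - (4)·0.0000 - (-2)·0.0000 - (-4)·0.0000) / (11) = 1.0000
  x4 = (-10 - (4)·0.0000 - (-4)·0.0000 - (-1)·0.0000) / (13) = -0.7692
Iteration 2:
  x1 = (-3 - (-2)·0.4286 - (1)·1.0000 - (2)·-0.7692) / (-6) = 0.2674
  x2 = (3 - (2)·0.5000 - (-1)·1.0000 - (3)·-0.7692) / (7) = 0.7582
  x3 = (11 - (4)·0.5000 - (-2)·0.4286 - (-4)·-0.7692) / (11) = 0.6164
  x4 = (-10 - (4)·0.5000 - (-4)·0.4286 - (-1)·1.0000) / (13) = -0.7143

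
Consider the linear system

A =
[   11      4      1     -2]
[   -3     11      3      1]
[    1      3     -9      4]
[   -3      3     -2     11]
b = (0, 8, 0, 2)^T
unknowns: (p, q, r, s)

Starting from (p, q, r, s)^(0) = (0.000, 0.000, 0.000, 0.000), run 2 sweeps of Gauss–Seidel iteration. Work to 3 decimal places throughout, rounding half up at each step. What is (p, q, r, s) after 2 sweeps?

Iteration 1:
  p = (0 - (4)·0.000 - (1)·0.000 - (-2)·0.000) / (11) = 0.000
  q = (8 - (-3)·0.000 - (3)·0.000 - (1)·0.000) / (11) = 0.727
  r = (0 - (1)·0.000 - (3)·0.727 - (4)·0.000) / (-9) = 0.242
  s = (2 - (-3)·0.000 - (3)·0.727 - (-2)·0.242) / (11) = 0.028
Iteration 2:
  p = (0 - (4)·0.727 - (1)·0.242 - (-2)·0.028) / (11) = -0.281
  q = (8 - (-3)·-0.281 - (3)·0.242 - (1)·0.028) / (11) = 0.582
  r = (0 - (1)·-0.281 - (3)·0.582 - (4)·0.028) / (-9) = 0.175
  s = (2 - (-3)·-0.281 - (3)·0.582 - (-2)·0.175) / (11) = -0.022

(-0.281, 0.582, 0.175, -0.022)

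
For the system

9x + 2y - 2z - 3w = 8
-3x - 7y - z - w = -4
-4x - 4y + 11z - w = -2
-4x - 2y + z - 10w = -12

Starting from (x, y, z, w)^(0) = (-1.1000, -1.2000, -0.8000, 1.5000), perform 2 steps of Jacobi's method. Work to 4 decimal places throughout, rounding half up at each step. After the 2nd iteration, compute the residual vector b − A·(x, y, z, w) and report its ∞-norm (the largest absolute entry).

7.5898

Iteration 1:
  x = (8 - (2)·-1.2000 - (-2)·-0.8000 - (-3)·1.5000) / (9) = 1.4778
  y = (-4 - (-3)·-1.1000 - (-1)·-0.8000 - (-1)·1.5000) / (-7) = 0.9429
  z = (-2 - (-4)·-1.1000 - (-4)·-1.2000 - (-1)·1.5000) / (11) = -0.8818
  w = (-12 - (-4)·-1.1000 - (-2)·-1.2000 - (1)·-0.8000) / (-10) = 1.8000
Iteration 2:
  x = (8 - (2)·0.9429 - (-2)·-0.8818 - (-3)·1.8000) / (9) = 1.0834
  y = (-4 - (-3)·1.4778 - (-1)·-0.8818 - (-1)·1.8000) / (-7) = -0.1931
  z = (-2 - (-4)·1.4778 - (-4)·0.9429 - (-1)·1.8000) / (11) = 0.8621
  w = (-12 - (-4)·1.4778 - (-2)·0.9429 - (1)·-0.8818) / (-10) = 0.3321
Residual b − A·x = (1.3561, -0.9073, -7.5898, -5.5937); ∞-norm = 7.5898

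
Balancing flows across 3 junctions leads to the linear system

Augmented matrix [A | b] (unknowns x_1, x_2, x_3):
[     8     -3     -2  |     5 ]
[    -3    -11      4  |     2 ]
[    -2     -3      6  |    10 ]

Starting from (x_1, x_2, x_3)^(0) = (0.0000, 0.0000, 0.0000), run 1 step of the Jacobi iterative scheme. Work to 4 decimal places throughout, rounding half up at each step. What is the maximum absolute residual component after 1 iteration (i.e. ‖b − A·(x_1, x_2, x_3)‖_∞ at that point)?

4.7916

Iteration 1:
  x_1 = (5 - (-3)·0.0000 - (-2)·0.0000) / (8) = 0.6250
  x_2 = (2 - (-3)·0.0000 - (4)·0.0000) / (-11) = -0.1818
  x_3 = (10 - (-2)·0.0000 - (-3)·0.0000) / (6) = 1.6667
Residual b − A·x = (2.7880, -4.7916, 0.7044); ∞-norm = 4.7916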